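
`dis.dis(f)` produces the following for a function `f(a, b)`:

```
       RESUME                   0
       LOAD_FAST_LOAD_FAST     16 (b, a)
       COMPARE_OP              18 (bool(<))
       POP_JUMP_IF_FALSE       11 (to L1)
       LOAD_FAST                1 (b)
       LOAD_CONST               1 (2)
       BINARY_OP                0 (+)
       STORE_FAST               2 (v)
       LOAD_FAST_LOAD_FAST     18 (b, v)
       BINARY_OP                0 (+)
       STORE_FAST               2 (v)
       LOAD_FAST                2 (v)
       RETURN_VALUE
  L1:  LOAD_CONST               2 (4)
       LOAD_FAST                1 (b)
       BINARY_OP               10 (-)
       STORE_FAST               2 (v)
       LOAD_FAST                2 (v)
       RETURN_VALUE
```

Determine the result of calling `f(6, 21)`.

LOAD_FAST_LOAD_FAST b,a → push 21,6. Stack: [21, 6]
COMPARE_OP bool(<) → 21 vs 6 = False. Stack: [False]
POP_JUMP_IF_FALSE → pop False; jump. Stack: []
LOAD_CONST → push 4. Stack: [4]
LOAD_FAST b → push 21. Stack: [4, 21]
BINARY_OP - → 4 - 21 = -17. Stack: [-17]
STORE_FAST v → v=-17. Stack: []
LOAD_FAST v → push -17. Stack: [-17]
RETURN_VALUE → return -17.

-17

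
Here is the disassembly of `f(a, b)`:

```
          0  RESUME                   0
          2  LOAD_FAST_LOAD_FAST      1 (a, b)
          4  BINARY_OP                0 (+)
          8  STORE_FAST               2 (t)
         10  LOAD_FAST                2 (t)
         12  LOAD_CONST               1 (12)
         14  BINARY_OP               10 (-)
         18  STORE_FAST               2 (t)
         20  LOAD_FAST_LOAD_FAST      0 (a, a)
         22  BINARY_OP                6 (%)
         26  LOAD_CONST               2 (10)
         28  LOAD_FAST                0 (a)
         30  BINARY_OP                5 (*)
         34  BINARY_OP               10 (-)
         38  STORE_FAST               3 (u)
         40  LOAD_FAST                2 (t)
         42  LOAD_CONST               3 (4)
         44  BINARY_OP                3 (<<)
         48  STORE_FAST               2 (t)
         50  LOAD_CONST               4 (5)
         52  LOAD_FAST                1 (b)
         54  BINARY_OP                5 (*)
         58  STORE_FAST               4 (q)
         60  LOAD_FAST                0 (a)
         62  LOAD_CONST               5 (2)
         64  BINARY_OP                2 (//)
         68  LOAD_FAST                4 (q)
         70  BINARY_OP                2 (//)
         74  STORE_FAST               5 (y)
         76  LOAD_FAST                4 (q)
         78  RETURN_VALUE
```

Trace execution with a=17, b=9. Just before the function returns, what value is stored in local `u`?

-170

LOAD_FAST_LOAD_FAST a,b → push 17,9. Stack: [17, 9]
BINARY_OP + → 17 + 9 = 26. Stack: [26]
STORE_FAST t → t=26. Stack: []
LOAD_FAST t → push 26. Stack: [26]
LOAD_CONST → push 12. Stack: [26, 12]
BINARY_OP - → 26 - 12 = 14. Stack: [14]
STORE_FAST t → t=14. Stack: []
LOAD_FAST_LOAD_FAST a,a → push 17,17. Stack: [17, 17]
BINARY_OP % → 17 % 17 = 0. Stack: [0]
LOAD_CONST → push 10. Stack: [0, 10]
LOAD_FAST a → push 17. Stack: [0, 10, 17]
BINARY_OP * → 10 * 17 = 170. Stack: [0, 170]
BINARY_OP - → 0 - 170 = -170. Stack: [-170]
STORE_FAST u → u=-170. Stack: []
LOAD_FAST t → push 14. Stack: [14]
LOAD_CONST → push 4. Stack: [14, 4]
BINARY_OP << → 14 << 4 = 224. Stack: [224]
STORE_FAST t → t=224. Stack: []
LOAD_CONST → push 5. Stack: [5]
LOAD_FAST b → push 9. Stack: [5, 9]
BINARY_OP * → 5 * 9 = 45. Stack: [45]
STORE_FAST q → q=45. Stack: []
LOAD_FAST a → push 17. Stack: [17]
LOAD_CONST → push 2. Stack: [17, 2]
BINARY_OP // → 17 // 2 = 8. Stack: [8]
LOAD_FAST q → push 45. Stack: [8, 45]
BINARY_OP // → 8 // 45 = 0. Stack: [0]
STORE_FAST y → y=0. Stack: []
LOAD_FAST q → push 45. Stack: [45]
RETURN_VALUE → return 45.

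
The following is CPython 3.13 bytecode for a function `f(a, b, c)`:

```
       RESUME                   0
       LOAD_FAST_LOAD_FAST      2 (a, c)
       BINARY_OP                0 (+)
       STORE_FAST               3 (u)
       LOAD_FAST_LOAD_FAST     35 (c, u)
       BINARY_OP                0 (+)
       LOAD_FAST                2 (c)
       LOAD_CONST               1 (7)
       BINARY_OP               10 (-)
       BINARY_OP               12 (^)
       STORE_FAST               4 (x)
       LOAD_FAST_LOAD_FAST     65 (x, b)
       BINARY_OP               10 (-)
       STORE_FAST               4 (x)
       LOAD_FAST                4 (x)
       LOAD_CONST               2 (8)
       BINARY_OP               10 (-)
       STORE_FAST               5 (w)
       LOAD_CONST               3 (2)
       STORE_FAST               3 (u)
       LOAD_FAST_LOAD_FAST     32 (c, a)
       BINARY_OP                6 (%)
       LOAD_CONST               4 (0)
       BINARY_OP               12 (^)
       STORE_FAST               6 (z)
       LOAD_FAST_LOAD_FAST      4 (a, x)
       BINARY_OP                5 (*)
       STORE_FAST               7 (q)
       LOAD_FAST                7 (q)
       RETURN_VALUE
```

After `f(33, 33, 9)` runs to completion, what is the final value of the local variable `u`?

2

LOAD_FAST_LOAD_FAST a,c → push 33,9. Stack: [33, 9]
BINARY_OP + → 33 + 9 = 42. Stack: [42]
STORE_FAST u → u=42. Stack: []
LOAD_FAST_LOAD_FAST c,u → push 9,42. Stack: [9, 42]
BINARY_OP + → 9 + 42 = 51. Stack: [51]
LOAD_FAST c → push 9. Stack: [51, 9]
LOAD_CONST → push 7. Stack: [51, 9, 7]
BINARY_OP - → 9 - 7 = 2. Stack: [51, 2]
BINARY_OP ^ → 51 ^ 2 = 49. Stack: [49]
STORE_FAST x → x=49. Stack: []
LOAD_FAST_LOAD_FAST x,b → push 49,33. Stack: [49, 33]
BINARY_OP - → 49 - 33 = 16. Stack: [16]
STORE_FAST x → x=16. Stack: []
LOAD_FAST x → push 16. Stack: [16]
LOAD_CONST → push 8. Stack: [16, 8]
BINARY_OP - → 16 - 8 = 8. Stack: [8]
STORE_FAST w → w=8. Stack: []
LOAD_CONST → push 2. Stack: [2]
STORE_FAST u → u=2. Stack: []
LOAD_FAST_LOAD_FAST c,a → push 9,33. Stack: [9, 33]
BINARY_OP % → 9 % 33 = 9. Stack: [9]
LOAD_CONST → push 0. Stack: [9, 0]
BINARY_OP ^ → 9 ^ 0 = 9. Stack: [9]
STORE_FAST z → z=9. Stack: []
LOAD_FAST_LOAD_FAST a,x → push 33,16. Stack: [33, 16]
BINARY_OP * → 33 * 16 = 528. Stack: [528]
STORE_FAST q → q=528. Stack: []
LOAD_FAST q → push 528. Stack: [528]
RETURN_VALUE → return 528.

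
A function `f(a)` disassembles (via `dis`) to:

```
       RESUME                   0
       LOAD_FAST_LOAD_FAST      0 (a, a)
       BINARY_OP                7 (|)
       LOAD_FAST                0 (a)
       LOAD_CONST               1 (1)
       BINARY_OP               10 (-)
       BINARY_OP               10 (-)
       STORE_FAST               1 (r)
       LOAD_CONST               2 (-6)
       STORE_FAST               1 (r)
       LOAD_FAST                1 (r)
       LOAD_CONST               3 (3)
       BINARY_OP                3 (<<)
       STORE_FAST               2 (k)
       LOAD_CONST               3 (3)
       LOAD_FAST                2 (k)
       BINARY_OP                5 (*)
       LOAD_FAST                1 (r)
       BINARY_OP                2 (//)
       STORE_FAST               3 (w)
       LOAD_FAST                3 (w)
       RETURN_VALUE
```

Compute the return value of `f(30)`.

24

LOAD_FAST_LOAD_FAST a,a → push 30,30. Stack: [30, 30]
BINARY_OP | → 30 | 30 = 30. Stack: [30]
LOAD_FAST a → push 30. Stack: [30, 30]
LOAD_CONST → push 1. Stack: [30, 30, 1]
BINARY_OP - → 30 - 1 = 29. Stack: [30, 29]
BINARY_OP - → 30 - 29 = 1. Stack: [1]
STORE_FAST r → r=1. Stack: []
LOAD_CONST → push -6. Stack: [-6]
STORE_FAST r → r=-6. Stack: []
LOAD_FAST r → push -6. Stack: [-6]
LOAD_CONST → push 3. Stack: [-6, 3]
BINARY_OP << → -6 << 3 = -48. Stack: [-48]
STORE_FAST k → k=-48. Stack: []
LOAD_CONST → push 3. Stack: [3]
LOAD_FAST k → push -48. Stack: [3, -48]
BINARY_OP * → 3 * -48 = -144. Stack: [-144]
LOAD_FAST r → push -6. Stack: [-144, -6]
BINARY_OP // → -144 // -6 = 24. Stack: [24]
STORE_FAST w → w=24. Stack: []
LOAD_FAST w → push 24. Stack: [24]
RETURN_VALUE → return 24.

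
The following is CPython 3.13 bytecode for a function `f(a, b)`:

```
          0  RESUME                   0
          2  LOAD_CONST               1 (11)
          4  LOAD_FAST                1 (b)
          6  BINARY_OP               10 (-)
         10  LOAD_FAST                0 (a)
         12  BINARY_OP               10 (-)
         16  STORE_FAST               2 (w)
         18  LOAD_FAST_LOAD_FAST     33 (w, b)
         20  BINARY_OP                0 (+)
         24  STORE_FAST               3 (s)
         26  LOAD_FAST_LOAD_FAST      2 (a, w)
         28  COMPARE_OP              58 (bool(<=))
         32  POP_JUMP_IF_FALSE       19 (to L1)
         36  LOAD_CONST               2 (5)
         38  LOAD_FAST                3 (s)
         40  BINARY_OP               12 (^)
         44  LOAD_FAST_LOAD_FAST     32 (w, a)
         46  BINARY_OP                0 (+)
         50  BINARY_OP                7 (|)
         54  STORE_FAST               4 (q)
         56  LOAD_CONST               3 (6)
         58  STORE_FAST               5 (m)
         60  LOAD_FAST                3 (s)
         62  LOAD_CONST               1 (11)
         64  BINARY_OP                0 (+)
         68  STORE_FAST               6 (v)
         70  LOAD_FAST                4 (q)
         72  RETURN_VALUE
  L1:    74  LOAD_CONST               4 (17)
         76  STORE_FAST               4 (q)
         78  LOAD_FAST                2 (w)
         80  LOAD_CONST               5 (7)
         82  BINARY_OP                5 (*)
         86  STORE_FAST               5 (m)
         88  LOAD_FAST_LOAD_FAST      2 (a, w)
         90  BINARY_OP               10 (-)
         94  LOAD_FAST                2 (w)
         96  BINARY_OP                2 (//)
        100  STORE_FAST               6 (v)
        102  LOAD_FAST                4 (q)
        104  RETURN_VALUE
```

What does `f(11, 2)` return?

17

LOAD_CONST → push 11. Stack: [11]
LOAD_FAST b → push 2. Stack: [11, 2]
BINARY_OP - → 11 - 2 = 9. Stack: [9]
LOAD_FAST a → push 11. Stack: [9, 11]
BINARY_OP - → 9 - 11 = -2. Stack: [-2]
STORE_FAST w → w=-2. Stack: []
LOAD_FAST_LOAD_FAST w,b → push -2,2. Stack: [-2, 2]
BINARY_OP + → -2 + 2 = 0. Stack: [0]
STORE_FAST s → s=0. Stack: []
LOAD_FAST_LOAD_FAST a,w → push 11,-2. Stack: [11, -2]
COMPARE_OP bool(<=) → 11 vs -2 = False. Stack: [False]
POP_JUMP_IF_FALSE → pop False; jump. Stack: []
LOAD_CONST → push 17. Stack: [17]
STORE_FAST q → q=17. Stack: []
LOAD_FAST w → push -2. Stack: [-2]
LOAD_CONST → push 7. Stack: [-2, 7]
BINARY_OP * → -2 * 7 = -14. Stack: [-14]
STORE_FAST m → m=-14. Stack: []
LOAD_FAST_LOAD_FAST a,w → push 11,-2. Stack: [11, -2]
BINARY_OP - → 11 - -2 = 13. Stack: [13]
LOAD_FAST w → push -2. Stack: [13, -2]
BINARY_OP // → 13 // -2 = -7. Stack: [-7]
STORE_FAST v → v=-7. Stack: []
LOAD_FAST q → push 17. Stack: [17]
RETURN_VALUE → return 17.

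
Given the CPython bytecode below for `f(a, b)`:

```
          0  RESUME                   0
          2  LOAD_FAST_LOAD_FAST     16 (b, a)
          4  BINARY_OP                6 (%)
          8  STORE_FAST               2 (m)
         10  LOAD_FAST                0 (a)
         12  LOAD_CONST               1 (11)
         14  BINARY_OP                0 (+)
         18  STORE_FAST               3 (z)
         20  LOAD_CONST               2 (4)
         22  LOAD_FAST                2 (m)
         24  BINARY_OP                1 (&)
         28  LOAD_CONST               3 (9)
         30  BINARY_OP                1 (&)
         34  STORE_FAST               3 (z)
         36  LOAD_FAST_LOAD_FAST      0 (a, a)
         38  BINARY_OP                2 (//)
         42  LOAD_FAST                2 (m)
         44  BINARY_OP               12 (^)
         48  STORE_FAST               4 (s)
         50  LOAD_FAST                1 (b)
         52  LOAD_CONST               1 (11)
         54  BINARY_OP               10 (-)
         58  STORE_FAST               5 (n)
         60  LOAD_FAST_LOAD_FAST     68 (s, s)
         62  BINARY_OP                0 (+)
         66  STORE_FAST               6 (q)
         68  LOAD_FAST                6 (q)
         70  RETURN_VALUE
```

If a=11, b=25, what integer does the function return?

LOAD_FAST_LOAD_FAST b,a → push 25,11. Stack: [25, 11]
BINARY_OP % → 25 % 11 = 3. Stack: [3]
STORE_FAST m → m=3. Stack: []
LOAD_FAST a → push 11. Stack: [11]
LOAD_CONST → push 11. Stack: [11, 11]
BINARY_OP + → 11 + 11 = 22. Stack: [22]
STORE_FAST z → z=22. Stack: []
LOAD_CONST → push 4. Stack: [4]
LOAD_FAST m → push 3. Stack: [4, 3]
BINARY_OP & → 4 & 3 = 0. Stack: [0]
LOAD_CONST → push 9. Stack: [0, 9]
BINARY_OP & → 0 & 9 = 0. Stack: [0]
STORE_FAST z → z=0. Stack: []
LOAD_FAST_LOAD_FAST a,a → push 11,11. Stack: [11, 11]
BINARY_OP // → 11 // 11 = 1. Stack: [1]
LOAD_FAST m → push 3. Stack: [1, 3]
BINARY_OP ^ → 1 ^ 3 = 2. Stack: [2]
STORE_FAST s → s=2. Stack: []
LOAD_FAST b → push 25. Stack: [25]
LOAD_CONST → push 11. Stack: [25, 11]
BINARY_OP - → 25 - 11 = 14. Stack: [14]
STORE_FAST n → n=14. Stack: []
LOAD_FAST_LOAD_FAST s,s → push 2,2. Stack: [2, 2]
BINARY_OP + → 2 + 2 = 4. Stack: [4]
STORE_FAST q → q=4. Stack: []
LOAD_FAST q → push 4. Stack: [4]
RETURN_VALUE → return 4.

4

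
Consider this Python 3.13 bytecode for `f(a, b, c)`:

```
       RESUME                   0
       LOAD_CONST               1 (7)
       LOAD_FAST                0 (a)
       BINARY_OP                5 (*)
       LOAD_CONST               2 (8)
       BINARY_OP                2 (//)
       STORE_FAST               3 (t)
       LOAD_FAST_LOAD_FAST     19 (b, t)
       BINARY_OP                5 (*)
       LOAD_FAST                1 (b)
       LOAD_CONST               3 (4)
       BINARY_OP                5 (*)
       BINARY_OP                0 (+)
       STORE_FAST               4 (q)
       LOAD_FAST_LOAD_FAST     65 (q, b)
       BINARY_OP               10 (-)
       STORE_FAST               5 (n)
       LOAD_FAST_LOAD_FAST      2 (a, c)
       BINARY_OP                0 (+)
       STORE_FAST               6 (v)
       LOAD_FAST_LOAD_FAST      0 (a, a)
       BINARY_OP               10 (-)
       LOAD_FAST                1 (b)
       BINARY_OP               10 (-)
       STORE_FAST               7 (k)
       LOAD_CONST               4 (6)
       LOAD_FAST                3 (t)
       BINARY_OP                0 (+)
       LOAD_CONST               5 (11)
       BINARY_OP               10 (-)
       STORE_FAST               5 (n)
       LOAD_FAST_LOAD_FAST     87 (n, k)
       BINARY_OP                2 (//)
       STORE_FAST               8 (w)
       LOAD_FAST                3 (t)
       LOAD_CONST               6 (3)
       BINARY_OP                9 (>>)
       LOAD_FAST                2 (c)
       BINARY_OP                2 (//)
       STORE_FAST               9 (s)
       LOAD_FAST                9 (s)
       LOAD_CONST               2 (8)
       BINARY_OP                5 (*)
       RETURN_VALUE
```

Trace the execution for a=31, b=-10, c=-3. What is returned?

LOAD_CONST → push 7. Stack: [7]
LOAD_FAST a → push 31. Stack: [7, 31]
BINARY_OP * → 7 * 31 = 217. Stack: [217]
LOAD_CONST → push 8. Stack: [217, 8]
BINARY_OP // → 217 // 8 = 27. Stack: [27]
STORE_FAST t → t=27. Stack: []
LOAD_FAST_LOAD_FAST b,t → push -10,27. Stack: [-10, 27]
BINARY_OP * → -10 * 27 = -270. Stack: [-270]
LOAD_FAST b → push -10. Stack: [-270, -10]
LOAD_CONST → push 4. Stack: [-270, -10, 4]
BINARY_OP * → -10 * 4 = -40. Stack: [-270, -40]
BINARY_OP + → -270 + -40 = -310. Stack: [-310]
STORE_FAST q → q=-310. Stack: []
LOAD_FAST_LOAD_FAST q,b → push -310,-10. Stack: [-310, -10]
BINARY_OP - → -310 - -10 = -300. Stack: [-300]
STORE_FAST n → n=-300. Stack: []
LOAD_FAST_LOAD_FAST a,c → push 31,-3. Stack: [31, -3]
BINARY_OP + → 31 + -3 = 28. Stack: [28]
STORE_FAST v → v=28. Stack: []
LOAD_FAST_LOAD_FAST a,a → push 31,31. Stack: [31, 31]
BINARY_OP - → 31 - 31 = 0. Stack: [0]
LOAD_FAST b → push -10. Stack: [0, -10]
BINARY_OP - → 0 - -10 = 10. Stack: [10]
STORE_FAST k → k=10. Stack: []
LOAD_CONST → push 6. Stack: [6]
LOAD_FAST t → push 27. Stack: [6, 27]
BINARY_OP + → 6 + 27 = 33. Stack: [33]
LOAD_CONST → push 11. Stack: [33, 11]
BINARY_OP - → 33 - 11 = 22. Stack: [22]
STORE_FAST n → n=22. Stack: []
LOAD_FAST_LOAD_FAST n,k → push 22,10. Stack: [22, 10]
BINARY_OP // → 22 // 10 = 2. Stack: [2]
STORE_FAST w → w=2. Stack: []
LOAD_FAST t → push 27. Stack: [27]
LOAD_CONST → push 3. Stack: [27, 3]
BINARY_OP >> → 27 >> 3 = 3. Stack: [3]
LOAD_FAST c → push -3. Stack: [3, -3]
BINARY_OP // → 3 // -3 = -1. Stack: [-1]
STORE_FAST s → s=-1. Stack: []
LOAD_FAST s → push -1. Stack: [-1]
LOAD_CONST → push 8. Stack: [-1, 8]
BINARY_OP * → -1 * 8 = -8. Stack: [-8]
RETURN_VALUE → return -8.

-8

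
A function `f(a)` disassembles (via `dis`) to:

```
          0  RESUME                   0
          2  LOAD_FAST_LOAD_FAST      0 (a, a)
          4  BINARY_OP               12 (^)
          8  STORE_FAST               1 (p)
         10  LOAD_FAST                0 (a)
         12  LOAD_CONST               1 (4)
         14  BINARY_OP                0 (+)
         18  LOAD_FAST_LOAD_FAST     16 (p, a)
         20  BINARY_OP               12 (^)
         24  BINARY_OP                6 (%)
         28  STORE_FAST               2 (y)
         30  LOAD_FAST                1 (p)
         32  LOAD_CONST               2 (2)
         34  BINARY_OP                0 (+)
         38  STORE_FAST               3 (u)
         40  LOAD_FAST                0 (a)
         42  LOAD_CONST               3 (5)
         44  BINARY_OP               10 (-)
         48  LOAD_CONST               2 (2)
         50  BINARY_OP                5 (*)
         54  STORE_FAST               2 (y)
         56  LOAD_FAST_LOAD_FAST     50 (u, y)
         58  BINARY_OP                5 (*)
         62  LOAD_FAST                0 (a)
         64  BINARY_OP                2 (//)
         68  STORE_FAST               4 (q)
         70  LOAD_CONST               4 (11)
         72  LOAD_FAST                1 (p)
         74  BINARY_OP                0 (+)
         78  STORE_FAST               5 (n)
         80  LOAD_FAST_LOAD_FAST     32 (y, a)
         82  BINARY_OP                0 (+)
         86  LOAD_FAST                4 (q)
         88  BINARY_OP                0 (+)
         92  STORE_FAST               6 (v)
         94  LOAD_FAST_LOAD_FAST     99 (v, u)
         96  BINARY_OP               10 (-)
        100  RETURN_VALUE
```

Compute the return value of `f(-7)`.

-27

LOAD_FAST_LOAD_FAST a,a → push -7,-7. Stack: [-7, -7]
BINARY_OP ^ → -7 ^ -7 = 0. Stack: [0]
STORE_FAST p → p=0. Stack: []
LOAD_FAST a → push -7. Stack: [-7]
LOAD_CONST → push 4. Stack: [-7, 4]
BINARY_OP + → -7 + 4 = -3. Stack: [-3]
LOAD_FAST_LOAD_FAST p,a → push 0,-7. Stack: [-3, 0, -7]
BINARY_OP ^ → 0 ^ -7 = -7. Stack: [-3, -7]
BINARY_OP % → -3 % -7 = -3. Stack: [-3]
STORE_FAST y → y=-3. Stack: []
LOAD_FAST p → push 0. Stack: [0]
LOAD_CONST → push 2. Stack: [0, 2]
BINARY_OP + → 0 + 2 = 2. Stack: [2]
STORE_FAST u → u=2. Stack: []
LOAD_FAST a → push -7. Stack: [-7]
LOAD_CONST → push 5. Stack: [-7, 5]
BINARY_OP - → -7 - 5 = -12. Stack: [-12]
LOAD_CONST → push 2. Stack: [-12, 2]
BINARY_OP * → -12 * 2 = -24. Stack: [-24]
STORE_FAST y → y=-24. Stack: []
LOAD_FAST_LOAD_FAST u,y → push 2,-24. Stack: [2, -24]
BINARY_OP * → 2 * -24 = -48. Stack: [-48]
LOAD_FAST a → push -7. Stack: [-48, -7]
BINARY_OP // → -48 // -7 = 6. Stack: [6]
STORE_FAST q → q=6. Stack: []
LOAD_CONST → push 11. Stack: [11]
LOAD_FAST p → push 0. Stack: [11, 0]
BINARY_OP + → 11 + 0 = 11. Stack: [11]
STORE_FAST n → n=11. Stack: []
LOAD_FAST_LOAD_FAST y,a → push -24,-7. Stack: [-24, -7]
BINARY_OP + → -24 + -7 = -31. Stack: [-31]
LOAD_FAST q → push 6. Stack: [-31, 6]
BINARY_OP + → -31 + 6 = -25. Stack: [-25]
STORE_FAST v → v=-25. Stack: []
LOAD_FAST_LOAD_FAST v,u → push -25,2. Stack: [-25, 2]
BINARY_OP - → -25 - 2 = -27. Stack: [-27]
RETURN_VALUE → return -27.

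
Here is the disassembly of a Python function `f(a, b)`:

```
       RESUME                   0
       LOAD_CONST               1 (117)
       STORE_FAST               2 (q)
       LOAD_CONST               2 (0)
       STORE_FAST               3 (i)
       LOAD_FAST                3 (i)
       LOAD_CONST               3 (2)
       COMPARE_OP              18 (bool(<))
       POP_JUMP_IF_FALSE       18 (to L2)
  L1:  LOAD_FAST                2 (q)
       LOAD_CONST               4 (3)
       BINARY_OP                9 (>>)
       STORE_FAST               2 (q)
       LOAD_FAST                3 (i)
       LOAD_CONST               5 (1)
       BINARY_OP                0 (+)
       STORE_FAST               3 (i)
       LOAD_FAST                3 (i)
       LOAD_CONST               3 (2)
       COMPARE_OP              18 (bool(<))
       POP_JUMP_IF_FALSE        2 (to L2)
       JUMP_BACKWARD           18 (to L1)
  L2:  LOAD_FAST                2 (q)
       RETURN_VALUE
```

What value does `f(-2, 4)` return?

LOAD_CONST → push 117. Stack: [117]
STORE_FAST q → q=117. Stack: []
LOAD_CONST → push 0. Stack: [0]
STORE_FAST i → i=0. Stack: []
LOAD_FAST i → push 0. Stack: [0]
LOAD_CONST → push 2. Stack: [0, 2]
COMPARE_OP bool(<) → 0 vs 2 = True. Stack: [True]
POP_JUMP_IF_FALSE → pop True; no jump. Stack: []
LOAD_FAST q → push 117. Stack: [117]
LOAD_CONST → push 3. Stack: [117, 3]
BINARY_OP >> → 117 >> 3 = 14. Stack: [14]
STORE_FAST q → q=14. Stack: []
LOAD_FAST i → push 0. Stack: [0]
LOAD_CONST → push 1. Stack: [0, 1]
BINARY_OP + → 0 + 1 = 1. Stack: [1]
STORE_FAST i → i=1. Stack: []
LOAD_FAST i → push 1. Stack: [1]
LOAD_CONST → push 2. Stack: [1, 2]
COMPARE_OP bool(<) → 1 vs 2 = True. Stack: [True]
POP_JUMP_IF_FALSE → pop True; no jump. Stack: []
LOAD_FAST q → push 14. Stack: [14]
LOAD_CONST → push 3. Stack: [14, 3]
BINARY_OP >> → 14 >> 3 = 1. Stack: [1]
STORE_FAST q → q=1. Stack: []
LOAD_FAST i → push 1. Stack: [1]
LOAD_CONST → push 1. Stack: [1, 1]
BINARY_OP + → 1 + 1 = 2. Stack: [2]
STORE_FAST i → i=2. Stack: []
LOAD_FAST i → push 2. Stack: [2]
LOAD_CONST → push 2. Stack: [2, 2]
COMPARE_OP bool(<) → 2 vs 2 = False. Stack: [False]
POP_JUMP_IF_FALSE → pop False; jump. Stack: []
LOAD_FAST q → push 1. Stack: [1]
RETURN_VALUE → return 1.

1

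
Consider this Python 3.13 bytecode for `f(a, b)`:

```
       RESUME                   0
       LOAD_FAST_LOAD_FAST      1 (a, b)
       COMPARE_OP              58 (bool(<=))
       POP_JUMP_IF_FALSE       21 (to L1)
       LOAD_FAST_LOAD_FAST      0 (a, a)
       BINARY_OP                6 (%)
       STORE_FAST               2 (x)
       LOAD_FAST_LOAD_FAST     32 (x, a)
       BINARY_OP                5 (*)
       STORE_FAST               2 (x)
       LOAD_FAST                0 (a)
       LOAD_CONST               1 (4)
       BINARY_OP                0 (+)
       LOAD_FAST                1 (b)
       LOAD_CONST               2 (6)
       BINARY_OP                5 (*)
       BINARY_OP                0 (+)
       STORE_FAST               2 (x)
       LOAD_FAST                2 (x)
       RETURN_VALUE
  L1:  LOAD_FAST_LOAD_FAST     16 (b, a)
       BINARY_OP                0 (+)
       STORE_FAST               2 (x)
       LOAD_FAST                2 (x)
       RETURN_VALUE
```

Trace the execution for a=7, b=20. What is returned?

LOAD_FAST_LOAD_FAST a,b → push 7,20. Stack: [7, 20]
COMPARE_OP bool(<=) → 7 vs 20 = True. Stack: [True]
POP_JUMP_IF_FALSE → pop True; no jump. Stack: []
LOAD_FAST_LOAD_FAST a,a → push 7,7. Stack: [7, 7]
BINARY_OP % → 7 % 7 = 0. Stack: [0]
STORE_FAST x → x=0. Stack: []
LOAD_FAST_LOAD_FAST x,a → push 0,7. Stack: [0, 7]
BINARY_OP * → 0 * 7 = 0. Stack: [0]
STORE_FAST x → x=0. Stack: []
LOAD_FAST a → push 7. Stack: [7]
LOAD_CONST → push 4. Stack: [7, 4]
BINARY_OP + → 7 + 4 = 11. Stack: [11]
LOAD_FAST b → push 20. Stack: [11, 20]
LOAD_CONST → push 6. Stack: [11, 20, 6]
BINARY_OP * → 20 * 6 = 120. Stack: [11, 120]
BINARY_OP + → 11 + 120 = 131. Stack: [131]
STORE_FAST x → x=131. Stack: []
LOAD_FAST x → push 131. Stack: [131]
RETURN_VALUE → return 131.

131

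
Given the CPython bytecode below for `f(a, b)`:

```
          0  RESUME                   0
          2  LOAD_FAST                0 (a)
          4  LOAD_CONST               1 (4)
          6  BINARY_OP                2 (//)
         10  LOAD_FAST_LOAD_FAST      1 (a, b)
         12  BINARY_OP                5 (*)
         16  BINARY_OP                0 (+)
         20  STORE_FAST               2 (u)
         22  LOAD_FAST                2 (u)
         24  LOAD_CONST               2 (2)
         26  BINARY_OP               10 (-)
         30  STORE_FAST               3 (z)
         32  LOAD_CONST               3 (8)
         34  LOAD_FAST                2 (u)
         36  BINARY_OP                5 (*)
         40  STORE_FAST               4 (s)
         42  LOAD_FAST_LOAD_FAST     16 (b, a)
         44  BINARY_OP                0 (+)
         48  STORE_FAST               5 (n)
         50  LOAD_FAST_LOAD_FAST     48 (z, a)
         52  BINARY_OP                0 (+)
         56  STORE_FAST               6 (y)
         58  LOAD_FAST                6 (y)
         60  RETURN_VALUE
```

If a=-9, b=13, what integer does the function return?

-131

LOAD_FAST a → push -9. Stack: [-9]
LOAD_CONST → push 4. Stack: [-9, 4]
BINARY_OP // → -9 // 4 = -3. Stack: [-3]
LOAD_FAST_LOAD_FAST a,b → push -9,13. Stack: [-3, -9, 13]
BINARY_OP * → -9 * 13 = -117. Stack: [-3, -117]
BINARY_OP + → -3 + -117 = -120. Stack: [-120]
STORE_FAST u → u=-120. Stack: []
LOAD_FAST u → push -120. Stack: [-120]
LOAD_CONST → push 2. Stack: [-120, 2]
BINARY_OP - → -120 - 2 = -122. Stack: [-122]
STORE_FAST z → z=-122. Stack: []
LOAD_CONST → push 8. Stack: [8]
LOAD_FAST u → push -120. Stack: [8, -120]
BINARY_OP * → 8 * -120 = -960. Stack: [-960]
STORE_FAST s → s=-960. Stack: []
LOAD_FAST_LOAD_FAST b,a → push 13,-9. Stack: [13, -9]
BINARY_OP + → 13 + -9 = 4. Stack: [4]
STORE_FAST n → n=4. Stack: []
LOAD_FAST_LOAD_FAST z,a → push -122,-9. Stack: [-122, -9]
BINARY_OP + → -122 + -9 = -131. Stack: [-131]
STORE_FAST y → y=-131. Stack: []
LOAD_FAST y → push -131. Stack: [-131]
RETURN_VALUE → return -131.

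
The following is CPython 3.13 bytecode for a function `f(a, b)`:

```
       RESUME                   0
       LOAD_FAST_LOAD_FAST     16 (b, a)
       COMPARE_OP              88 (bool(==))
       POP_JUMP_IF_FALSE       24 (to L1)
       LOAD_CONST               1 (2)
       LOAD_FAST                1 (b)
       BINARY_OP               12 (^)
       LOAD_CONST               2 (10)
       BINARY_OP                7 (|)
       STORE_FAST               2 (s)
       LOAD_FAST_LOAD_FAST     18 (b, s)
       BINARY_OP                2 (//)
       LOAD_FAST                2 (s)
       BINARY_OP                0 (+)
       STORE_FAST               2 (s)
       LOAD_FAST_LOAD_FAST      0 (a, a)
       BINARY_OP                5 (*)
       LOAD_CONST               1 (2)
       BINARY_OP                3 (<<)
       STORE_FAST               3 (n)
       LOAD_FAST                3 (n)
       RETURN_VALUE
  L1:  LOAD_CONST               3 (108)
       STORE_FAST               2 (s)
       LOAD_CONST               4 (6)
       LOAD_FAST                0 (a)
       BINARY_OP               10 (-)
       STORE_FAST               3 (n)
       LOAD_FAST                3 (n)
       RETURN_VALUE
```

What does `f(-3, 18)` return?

9

LOAD_FAST_LOAD_FAST b,a → push 18,-3. Stack: [18, -3]
COMPARE_OP bool(==) → 18 vs -3 = False. Stack: [False]
POP_JUMP_IF_FALSE → pop False; jump. Stack: []
LOAD_CONST → push 108. Stack: [108]
STORE_FAST s → s=108. Stack: []
LOAD_CONST → push 6. Stack: [6]
LOAD_FAST a → push -3. Stack: [6, -3]
BINARY_OP - → 6 - -3 = 9. Stack: [9]
STORE_FAST n → n=9. Stack: []
LOAD_FAST n → push 9. Stack: [9]
RETURN_VALUE → return 9.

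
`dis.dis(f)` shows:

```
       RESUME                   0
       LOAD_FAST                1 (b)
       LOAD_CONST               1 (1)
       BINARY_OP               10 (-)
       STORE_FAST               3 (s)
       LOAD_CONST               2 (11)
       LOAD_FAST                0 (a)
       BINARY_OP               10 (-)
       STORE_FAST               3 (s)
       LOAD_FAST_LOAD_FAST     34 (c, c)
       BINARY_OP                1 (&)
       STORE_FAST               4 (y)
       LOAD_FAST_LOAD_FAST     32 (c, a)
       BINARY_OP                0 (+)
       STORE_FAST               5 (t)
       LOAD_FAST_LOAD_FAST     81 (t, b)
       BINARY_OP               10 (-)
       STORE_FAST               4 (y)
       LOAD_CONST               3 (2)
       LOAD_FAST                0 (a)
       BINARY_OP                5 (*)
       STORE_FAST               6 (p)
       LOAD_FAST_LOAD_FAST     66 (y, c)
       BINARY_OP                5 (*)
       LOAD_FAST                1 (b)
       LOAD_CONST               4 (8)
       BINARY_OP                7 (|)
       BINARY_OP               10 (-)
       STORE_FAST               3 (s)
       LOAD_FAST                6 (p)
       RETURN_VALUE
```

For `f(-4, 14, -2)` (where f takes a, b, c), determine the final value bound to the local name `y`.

LOAD_FAST b → push 14. Stack: [14]
LOAD_CONST → push 1. Stack: [14, 1]
BINARY_OP - → 14 - 1 = 13. Stack: [13]
STORE_FAST s → s=13. Stack: []
LOAD_CONST → push 11. Stack: [11]
LOAD_FAST a → push -4. Stack: [11, -4]
BINARY_OP - → 11 - -4 = 15. Stack: [15]
STORE_FAST s → s=15. Stack: []
LOAD_FAST_LOAD_FAST c,c → push -2,-2. Stack: [-2, -2]
BINARY_OP & → -2 & -2 = -2. Stack: [-2]
STORE_FAST y → y=-2. Stack: []
LOAD_FAST_LOAD_FAST c,a → push -2,-4. Stack: [-2, -4]
BINARY_OP + → -2 + -4 = -6. Stack: [-6]
STORE_FAST t → t=-6. Stack: []
LOAD_FAST_LOAD_FAST t,b → push -6,14. Stack: [-6, 14]
BINARY_OP - → -6 - 14 = -20. Stack: [-20]
STORE_FAST y → y=-20. Stack: []
LOAD_CONST → push 2. Stack: [2]
LOAD_FAST a → push -4. Stack: [2, -4]
BINARY_OP * → 2 * -4 = -8. Stack: [-8]
STORE_FAST p → p=-8. Stack: []
LOAD_FAST_LOAD_FAST y,c → push -20,-2. Stack: [-20, -2]
BINARY_OP * → -20 * -2 = 40. Stack: [40]
LOAD_FAST b → push 14. Stack: [40, 14]
LOAD_CONST → push 8. Stack: [40, 14, 8]
BINARY_OP | → 14 | 8 = 14. Stack: [40, 14]
BINARY_OP - → 40 - 14 = 26. Stack: [26]
STORE_FAST s → s=26. Stack: []
LOAD_FAST p → push -8. Stack: [-8]
RETURN_VALUE → return -8.

-20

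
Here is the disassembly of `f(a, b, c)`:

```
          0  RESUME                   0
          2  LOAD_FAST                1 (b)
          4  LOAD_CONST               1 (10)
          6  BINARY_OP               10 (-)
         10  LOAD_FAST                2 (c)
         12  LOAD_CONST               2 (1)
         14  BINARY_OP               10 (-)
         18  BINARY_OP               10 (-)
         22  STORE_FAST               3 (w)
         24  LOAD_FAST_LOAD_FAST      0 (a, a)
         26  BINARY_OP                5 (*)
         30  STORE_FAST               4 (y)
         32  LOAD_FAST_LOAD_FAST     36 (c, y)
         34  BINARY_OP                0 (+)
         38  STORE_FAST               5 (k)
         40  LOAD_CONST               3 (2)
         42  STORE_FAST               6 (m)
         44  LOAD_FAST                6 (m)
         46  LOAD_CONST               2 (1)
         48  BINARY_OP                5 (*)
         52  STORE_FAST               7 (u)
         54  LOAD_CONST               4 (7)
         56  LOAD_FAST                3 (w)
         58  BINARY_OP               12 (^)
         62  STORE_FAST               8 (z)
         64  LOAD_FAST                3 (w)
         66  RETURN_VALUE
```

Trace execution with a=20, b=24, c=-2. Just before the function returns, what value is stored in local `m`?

LOAD_FAST b → push 24. Stack: [24]
LOAD_CONST → push 10. Stack: [24, 10]
BINARY_OP - → 24 - 10 = 14. Stack: [14]
LOAD_FAST c → push -2. Stack: [14, -2]
LOAD_CONST → push 1. Stack: [14, -2, 1]
BINARY_OP - → -2 - 1 = -3. Stack: [14, -3]
BINARY_OP - → 14 - -3 = 17. Stack: [17]
STORE_FAST w → w=17. Stack: []
LOAD_FAST_LOAD_FAST a,a → push 20,20. Stack: [20, 20]
BINARY_OP * → 20 * 20 = 400. Stack: [400]
STORE_FAST y → y=400. Stack: []
LOAD_FAST_LOAD_FAST c,y → push -2,400. Stack: [-2, 400]
BINARY_OP + → -2 + 400 = 398. Stack: [398]
STORE_FAST k → k=398. Stack: []
LOAD_CONST → push 2. Stack: [2]
STORE_FAST m → m=2. Stack: []
LOAD_FAST m → push 2. Stack: [2]
LOAD_CONST → push 1. Stack: [2, 1]
BINARY_OP * → 2 * 1 = 2. Stack: [2]
STORE_FAST u → u=2. Stack: []
LOAD_CONST → push 7. Stack: [7]
LOAD_FAST w → push 17. Stack: [7, 17]
BINARY_OP ^ → 7 ^ 17 = 22. Stack: [22]
STORE_FAST z → z=22. Stack: []
LOAD_FAST w → push 17. Stack: [17]
RETURN_VALUE → return 17.

2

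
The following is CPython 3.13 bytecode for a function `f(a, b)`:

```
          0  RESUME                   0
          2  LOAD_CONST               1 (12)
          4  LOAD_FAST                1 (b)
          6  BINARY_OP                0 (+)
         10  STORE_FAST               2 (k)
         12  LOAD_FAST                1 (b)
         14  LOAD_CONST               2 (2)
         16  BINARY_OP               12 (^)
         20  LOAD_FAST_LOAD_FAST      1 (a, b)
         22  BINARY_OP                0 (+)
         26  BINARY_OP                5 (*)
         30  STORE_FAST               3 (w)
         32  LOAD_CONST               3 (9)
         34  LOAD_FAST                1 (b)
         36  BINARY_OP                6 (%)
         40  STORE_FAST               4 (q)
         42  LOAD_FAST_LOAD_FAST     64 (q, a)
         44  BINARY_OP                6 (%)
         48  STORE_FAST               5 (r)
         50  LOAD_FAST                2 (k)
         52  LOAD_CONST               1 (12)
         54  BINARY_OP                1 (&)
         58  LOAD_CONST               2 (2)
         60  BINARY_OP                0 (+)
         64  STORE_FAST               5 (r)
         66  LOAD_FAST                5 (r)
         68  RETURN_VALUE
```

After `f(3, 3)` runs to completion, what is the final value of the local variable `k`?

LOAD_CONST → push 12. Stack: [12]
LOAD_FAST b → push 3. Stack: [12, 3]
BINARY_OP + → 12 + 3 = 15. Stack: [15]
STORE_FAST k → k=15. Stack: []
LOAD_FAST b → push 3. Stack: [3]
LOAD_CONST → push 2. Stack: [3, 2]
BINARY_OP ^ → 3 ^ 2 = 1. Stack: [1]
LOAD_FAST_LOAD_FAST a,b → push 3,3. Stack: [1, 3, 3]
BINARY_OP + → 3 + 3 = 6. Stack: [1, 6]
BINARY_OP * → 1 * 6 = 6. Stack: [6]
STORE_FAST w → w=6. Stack: []
LOAD_CONST → push 9. Stack: [9]
LOAD_FAST b → push 3. Stack: [9, 3]
BINARY_OP % → 9 % 3 = 0. Stack: [0]
STORE_FAST q → q=0. Stack: []
LOAD_FAST_LOAD_FAST q,a → push 0,3. Stack: [0, 3]
BINARY_OP % → 0 % 3 = 0. Stack: [0]
STORE_FAST r → r=0. Stack: []
LOAD_FAST k → push 15. Stack: [15]
LOAD_CONST → push 12. Stack: [15, 12]
BINARY_OP & → 15 & 12 = 12. Stack: [12]
LOAD_CONST → push 2. Stack: [12, 2]
BINARY_OP + → 12 + 2 = 14. Stack: [14]
STORE_FAST r → r=14. Stack: []
LOAD_FAST r → push 14. Stack: [14]
RETURN_VALUE → return 14.

15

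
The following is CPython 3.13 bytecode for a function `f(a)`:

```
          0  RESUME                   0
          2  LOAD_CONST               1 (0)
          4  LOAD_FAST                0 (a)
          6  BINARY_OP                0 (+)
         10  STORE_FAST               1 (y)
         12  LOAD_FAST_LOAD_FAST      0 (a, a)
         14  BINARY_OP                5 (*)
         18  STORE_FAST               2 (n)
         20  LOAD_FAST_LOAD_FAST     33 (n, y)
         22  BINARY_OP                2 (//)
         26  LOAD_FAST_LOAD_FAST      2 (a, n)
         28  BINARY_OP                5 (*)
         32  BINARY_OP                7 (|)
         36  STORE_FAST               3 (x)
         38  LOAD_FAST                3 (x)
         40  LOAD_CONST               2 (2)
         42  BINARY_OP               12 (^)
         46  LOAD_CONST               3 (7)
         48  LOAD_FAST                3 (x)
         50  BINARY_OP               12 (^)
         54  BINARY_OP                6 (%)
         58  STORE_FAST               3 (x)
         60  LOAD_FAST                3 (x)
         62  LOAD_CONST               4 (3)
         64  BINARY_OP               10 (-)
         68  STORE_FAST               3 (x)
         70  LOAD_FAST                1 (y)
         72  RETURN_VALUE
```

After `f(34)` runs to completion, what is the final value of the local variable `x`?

39333

LOAD_CONST → push 0. Stack: [0]
LOAD_FAST a → push 34. Stack: [0, 34]
BINARY_OP + → 0 + 34 = 34. Stack: [34]
STORE_FAST y → y=34. Stack: []
LOAD_FAST_LOAD_FAST a,a → push 34,34. Stack: [34, 34]
BINARY_OP * → 34 * 34 = 1156. Stack: [1156]
STORE_FAST n → n=1156. Stack: []
LOAD_FAST_LOAD_FAST n,y → push 1156,34. Stack: [1156, 34]
BINARY_OP // → 1156 // 34 = 34. Stack: [34]
LOAD_FAST_LOAD_FAST a,n → push 34,1156. Stack: [34, 34, 1156]
BINARY_OP * → 34 * 1156 = 39304. Stack: [34, 39304]
BINARY_OP | → 34 | 39304 = 39338. Stack: [39338]
STORE_FAST x → x=39338. Stack: []
LOAD_FAST x → push 39338. Stack: [39338]
LOAD_CONST → push 2. Stack: [39338, 2]
BINARY_OP ^ → 39338 ^ 2 = 39336. Stack: [39336]
LOAD_CONST → push 7. Stack: [39336, 7]
LOAD_FAST x → push 39338. Stack: [39336, 7, 39338]
BINARY_OP ^ → 7 ^ 39338 = 39341. Stack: [39336, 39341]
BINARY_OP % → 39336 % 39341 = 39336. Stack: [39336]
STORE_FAST x → x=39336. Stack: []
LOAD_FAST x → push 39336. Stack: [39336]
LOAD_CONST → push 3. Stack: [39336, 3]
BINARY_OP - → 39336 - 3 = 39333. Stack: [39333]
STORE_FAST x → x=39333. Stack: []
LOAD_FAST y → push 34. Stack: [34]
RETURN_VALUE → return 34.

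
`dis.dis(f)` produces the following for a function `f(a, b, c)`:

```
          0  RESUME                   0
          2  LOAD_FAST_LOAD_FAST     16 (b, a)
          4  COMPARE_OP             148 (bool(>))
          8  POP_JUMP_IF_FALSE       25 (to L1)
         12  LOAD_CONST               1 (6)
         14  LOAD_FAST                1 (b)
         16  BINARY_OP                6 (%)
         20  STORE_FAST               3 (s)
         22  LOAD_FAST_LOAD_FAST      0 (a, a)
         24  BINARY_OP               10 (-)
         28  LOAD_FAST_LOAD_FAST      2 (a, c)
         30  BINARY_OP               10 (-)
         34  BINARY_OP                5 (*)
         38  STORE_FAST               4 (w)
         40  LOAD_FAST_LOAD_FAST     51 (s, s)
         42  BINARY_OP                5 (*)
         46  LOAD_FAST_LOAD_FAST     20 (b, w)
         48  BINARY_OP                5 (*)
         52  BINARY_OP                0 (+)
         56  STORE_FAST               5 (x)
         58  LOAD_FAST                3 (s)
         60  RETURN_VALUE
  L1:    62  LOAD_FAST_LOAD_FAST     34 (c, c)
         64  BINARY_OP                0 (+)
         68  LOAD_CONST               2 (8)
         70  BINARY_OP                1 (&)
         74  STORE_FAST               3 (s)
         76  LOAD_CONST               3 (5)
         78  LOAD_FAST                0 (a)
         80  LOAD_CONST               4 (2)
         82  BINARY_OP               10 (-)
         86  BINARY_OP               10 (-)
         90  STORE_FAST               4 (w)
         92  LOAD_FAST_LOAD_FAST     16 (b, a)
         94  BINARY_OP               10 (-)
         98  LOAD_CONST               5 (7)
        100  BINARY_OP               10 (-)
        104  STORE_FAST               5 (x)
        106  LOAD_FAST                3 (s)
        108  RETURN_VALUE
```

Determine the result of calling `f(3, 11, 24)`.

LOAD_FAST_LOAD_FAST b,a → push 11,3. Stack: [11, 3]
COMPARE_OP bool(>) → 11 vs 3 = True. Stack: [True]
POP_JUMP_IF_FALSE → pop True; no jump. Stack: []
LOAD_CONST → push 6. Stack: [6]
LOAD_FAST b → push 11. Stack: [6, 11]
BINARY_OP % → 6 % 11 = 6. Stack: [6]
STORE_FAST s → s=6. Stack: []
LOAD_FAST_LOAD_FAST a,a → push 3,3. Stack: [3, 3]
BINARY_OP - → 3 - 3 = 0. Stack: [0]
LOAD_FAST_LOAD_FAST a,c → push 3,24. Stack: [0, 3, 24]
BINARY_OP - → 3 - 24 = -21. Stack: [0, -21]
BINARY_OP * → 0 * -21 = 0. Stack: [0]
STORE_FAST w → w=0. Stack: []
LOAD_FAST_LOAD_FAST s,s → push 6,6. Stack: [6, 6]
BINARY_OP * → 6 * 6 = 36. Stack: [36]
LOAD_FAST_LOAD_FAST b,w → push 11,0. Stack: [36, 11, 0]
BINARY_OP * → 11 * 0 = 0. Stack: [36, 0]
BINARY_OP + → 36 + 0 = 36. Stack: [36]
STORE_FAST x → x=36. Stack: []
LOAD_FAST s → push 6. Stack: [6]
RETURN_VALUE → return 6.

6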